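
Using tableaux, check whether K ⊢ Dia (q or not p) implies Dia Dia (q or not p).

Not valid

Tableau for the negation not (Dia (q or not p) implies Dia Dia (q or not p)):
1. not (Dia (q or not p) implies Dia Dia (q or not p)), u
2. Dia (q or not p), u
3. not Dia Dia (q or not p), u
4. q or not p, v
5. not Dia (q or not p), v
6. not p, v
Accessibility: uRv
The negation has an open branch (countermodel exists).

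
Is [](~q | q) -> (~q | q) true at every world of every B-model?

Tableau for the negation ~([](~q | q) -> (~q | q)):
1. ~([](~q | q) -> (~q | q)), w0
2. [](~q | q), w0
3. ~(~q | q), w0
4. q, w0
5. ~q, w0
Accessibility: w0Rw0
Branch closes: q and ~q both at w0.
Every branch of the negation's tableau closes; the branch above is one of them.

Valid in B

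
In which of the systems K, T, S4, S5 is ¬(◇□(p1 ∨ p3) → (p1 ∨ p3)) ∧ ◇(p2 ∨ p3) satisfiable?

K, T, S4

S5-tableau for the formula:
1. ¬(◇□(p1 ∨ p3) → (p1 ∨ p3)) ∧ ◇(p2 ∨ p3), 0
2. ¬(◇□(p1 ∨ p3) → (p1 ∨ p3)), 0   [∧-rule on 1]
3. ◇(p2 ∨ p3), 0   [∧-rule on 1]
4. ◇□(p1 ∨ p3), 0   [¬→-rule on 2]
5. ¬(p1 ∨ p3), 0   [¬→-rule on 2]
6. ¬p1, 0   [¬∨-rule on 5]
7. ¬p3, 0   [¬∨-rule on 5]
8. p2 ∨ p3, 1   [◇-rule on 3: fresh world 1, 0R1]
9. p3, 1   [∨-rule on 8 (branches; this branch)]
10. □(p1 ∨ p3), 2   [◇-rule on 4: fresh world 2, 0R2]
11. p1 ∨ p3, 0   [□-rule on 10 via 2R0]
12. p1 ∨ p3, 1   [□-rule on 10 via 2R1]
13. p1 ∨ p3, 2   [□-rule on 10 via 2R2]
14. p3, 0   [∨-rule on 11 (branches; this branch)]
Accessibility: 0R0, 0R1, 0R2, 1R0, 1R1, 1R2, 2R0, 2R1, 2R2
Branch closes: p3 and ¬p3 both at 0.
Every branch closes (one shown): unsatisfiable in S5.
S4-tableau for the formula:
1. ¬(◇□(p1 ∨ p3) → (p1 ∨ p3)) ∧ ◇(p2 ∨ p3), 0
2. ¬(◇□(p1 ∨ p3) → (p1 ∨ p3)), 0   [∧-rule on 1]
3. ◇(p2 ∨ p3), 0   [∧-rule on 1]
4. ◇□(p1 ∨ p3), 0   [¬→-rule on 2]
5. ¬(p1 ∨ p3), 0   [¬→-rule on 2]
6. ¬p1, 0   [¬∨-rule on 5]
7. ¬p3, 0   [¬∨-rule on 5]
8. p2 ∨ p3, 1   [◇-rule on 3: fresh world 1, 0R1]
9. p3, 1   [∨-rule on 8 (branches; this branch)]
10. □(p1 ∨ p3), 2   [◇-rule on 4: fresh world 2, 0R2]
11. p1 ∨ p3, 2   [□-rule on 10 via 2R2]
12. p3, 2   [∨-rule on 11 (branches; this branch)]
Accessibility: 0R0, 0R1, 0R2, 1R1, 2R2
Complete open branch: satisfiable in S4, hence also in K, T (this S4-model is also a K-model and a T-model).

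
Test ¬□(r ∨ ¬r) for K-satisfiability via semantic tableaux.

No, unsatisfiable

1. ¬□(r ∨ ¬r), 0
2. ¬(r ∨ ¬r), 1   [¬□-rule on 1: fresh world 1, 0R1]
3. ¬r, 1   [¬∨-rule on 2]
4. r, 1   [¬∨-rule on 2]
Accessibility: 0R1
Branch closes: r and ¬r both at 1.
Every branch closes; the branch above is one of them.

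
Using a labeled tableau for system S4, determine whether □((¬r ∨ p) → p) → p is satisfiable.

Satisfiable (open branch found)

1. □((¬r ∨ p) → p) → p, w0
2. p, w0
Accessibility: w0Rw0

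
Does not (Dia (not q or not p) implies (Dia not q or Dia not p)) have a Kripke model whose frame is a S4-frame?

Unsatisfiable (every branch closes)

1. not (Dia (not q or not p) implies (Dia not q or Dia not p)), u
2. Dia (not q or not p), u
3. not (Dia not q or Dia not p), u
4. not Dia not q, u
5. not Dia not p, u
6. q, u
7. p, u
8. not q or not p, v
9. q, v
10. p, v
11. not p, v
Accessibility: uRu, uRv, vRv
Branch closes: p and not p both at v.
All branches of the tableau close; one closing branch shown above.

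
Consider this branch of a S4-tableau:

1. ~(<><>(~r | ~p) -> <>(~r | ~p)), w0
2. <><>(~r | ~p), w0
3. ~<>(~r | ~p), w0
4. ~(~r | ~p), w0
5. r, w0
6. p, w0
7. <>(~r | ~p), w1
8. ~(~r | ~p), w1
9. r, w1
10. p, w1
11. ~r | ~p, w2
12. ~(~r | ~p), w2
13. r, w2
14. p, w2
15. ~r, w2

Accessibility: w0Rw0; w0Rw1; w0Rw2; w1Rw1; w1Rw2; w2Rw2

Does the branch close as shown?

Yes, closed

Both r and ~r appear at w2.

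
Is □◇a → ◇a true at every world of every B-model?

Valid in B

Tableau for the negation ¬(□◇a → ◇a):
1. ¬(□◇a → ◇a), w0
2. □◇a, w0
3. ¬◇a, w0
4. ◇a, w0
5. ¬a, w0
6. a, w1
7. ◇a, w1
8. ¬a, w1
Accessibility: w0Rw0, w0Rw1, w1Rw0, w1Rw1
Branch closes: a and ¬a both at w1.
All branches of the negation close; one closing branch shown above.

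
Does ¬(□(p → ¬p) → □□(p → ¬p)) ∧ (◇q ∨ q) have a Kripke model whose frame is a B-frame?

1. ¬(□(p → ¬p) → □□(p → ¬p)) ∧ (◇q ∨ q), u
2. ¬(□(p → ¬p) → □□(p → ¬p)), u   [∧-rule on 1]
3. ◇q ∨ q, u   [∧-rule on 1]
4. □(p → ¬p), u   [¬→-rule on 2]
5. ¬□□(p → ¬p), u   [¬→-rule on 2]
6. p → ¬p, u   [□-rule on 4 via uRu]
7. q, u   [∨-rule on 3 (branches; this branch)]
8. ¬p, u   [→-rule on 6 (branches; this branch)]
9. ¬□(p → ¬p), v   [¬□-rule on 5: fresh world v, uRv]
10. p → ¬p, v   [□-rule on 4 via uRv]
11. ¬p, v   [→-rule on 10 (branches; this branch)]
12. ¬(p → ¬p), w   [¬□-rule on 9: fresh world w, vRw]
13. p, w   [¬→-rule on 12]
Accessibility: uRu, uRv, vRu, vRv, vRw, wRv, wRw

Satisfiable (open branch found)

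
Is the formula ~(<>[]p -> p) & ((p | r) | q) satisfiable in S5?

Unsatisfiable

1. ~(<>[]p -> p) & ((p | r) | q), u
2. ~(<>[]p -> p), u   [&-rule on 1]
3. (p | r) | q, u   [&-rule on 1]
4. <>[]p, u   [~->-rule on 2]
5. ~p, u   [~->-rule on 2]
6. p | r, u   [|-rule on 3 (branches; this branch)]
7. r, u   [|-rule on 6 (branches; this branch)]
8. []p, v   [<>-rule on 4: fresh world v, uRv]
9. p, u   [[]-rule on 8 via vRu]
Accessibility: uRu, uRv, vRu, vRv
Branch closes: p and ~p both at u.
All branches of the tableau close; one closing branch shown above.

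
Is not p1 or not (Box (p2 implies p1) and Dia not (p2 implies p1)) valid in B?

Tableau for the negation not (not p1 or not (Box (p2 implies p1) and Dia not (p2 implies p1))):
1. not (not p1 or not (Box (p2 implies p1) and Dia not (p2 implies p1))), w0
2. p1, w0
3. Box (p2 implies p1) and Dia not (p2 implies p1), w0
4. Box (p2 implies p1), w0
5. Dia not (p2 implies p1), w0
6. p2 implies p1, w0
7. not (p2 implies p1), w1
8. p2, w1
9. not p1, w1
10. p2 implies p1, w1
11. p1, w1
Accessibility: w0Rw0, w0Rw1, w1Rw0, w1Rw1
Branch closes: p1 and not p1 both at w1.
Every branch of the negation's tableau closes; the branch above is one of them.

Yes, valid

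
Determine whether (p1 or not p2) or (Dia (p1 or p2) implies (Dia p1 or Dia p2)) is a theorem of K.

Yes, valid

Tableau for the negation not ((p1 or not p2) or (Dia (p1 or p2) implies (Dia p1 or Dia p2))):
1. not ((p1 or not p2) or (Dia (p1 or p2) implies (Dia p1 or Dia p2))), u
2. not (p1 or not p2), u   [neg-or-rule on 1]
3. not (Dia (p1 or p2) implies (Dia p1 or Dia p2)), u   [neg-or-rule on 1]
4. not p1, u   [neg-or-rule on 2]
5. p2, u   [neg-or-rule on 2]
6. Dia (p1 or p2), u   [neg-implies-rule on 3]
7. not (Dia p1 or Dia p2), u   [neg-implies-rule on 3]
8. not Dia p1, u   [neg-or-rule on 7]
9. not Dia p2, u   [neg-or-rule on 7]
10. p1 or p2, v   [Dia-rule on 6: fresh world v, uRv]
11. not p1, v   [neg-Dia-rule on 8 via uRv]
12. not p2, v   [neg-Dia-rule on 9 via uRv]
13. p2, v   [or-rule on 10 (branches; this branch)]
Accessibility: uRv
Branch closes: p2 and not p2 both at v.
Every branch of the negation's tableau closes; the branch above is one of them.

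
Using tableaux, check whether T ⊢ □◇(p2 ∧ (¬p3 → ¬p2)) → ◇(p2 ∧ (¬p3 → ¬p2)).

Tableau for the negation ¬(□◇(p2 ∧ (¬p3 → ¬p2)) → ◇(p2 ∧ (¬p3 → ¬p2))):
1. ¬(□◇(p2 ∧ (¬p3 → ¬p2)) → ◇(p2 ∧ (¬p3 → ¬p2))), w0
2. □◇(p2 ∧ (¬p3 → ¬p2)), w0
3. ¬◇(p2 ∧ (¬p3 → ¬p2)), w0
4. ◇(p2 ∧ (¬p3 → ¬p2)), w0
5. ¬(p2 ∧ (¬p3 → ¬p2)), w0
6. ¬(¬p3 → ¬p2), w0
7. ¬p3, w0
8. p2, w0
9. p2 ∧ (¬p3 → ¬p2), w1
10. p2, w1
11. ¬p3 → ¬p2, w1
12. ◇(p2 ∧ (¬p3 → ¬p2)), w1
13. ¬(p2 ∧ (¬p3 → ¬p2)), w1
14. p3, w1
15. ¬(¬p3 → ¬p2), w1
16. ¬p3, w1
Accessibility: w0Rw0, w0Rw1, w1Rw1
Branch closes: p3 and ¬p3 both at w1.
All branches of the negation close; one closing branch shown above.

Valid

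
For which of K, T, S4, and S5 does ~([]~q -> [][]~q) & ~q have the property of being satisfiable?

T-tableau for the formula:
1. ~([]~q -> [][]~q) & ~q, w0
2. ~([]~q -> [][]~q), w0
3. ~q, w0
4. []~q, w0
5. ~[][]~q, w0
6. ~[]~q, w1
7. ~q, w1
8. q, w2
Accessibility: w0Rw0, w0Rw1, w1Rw1, w1Rw2, w2Rw2
Complete open branch: satisfiable in T, hence also in K (this T-model is also a K-model).
S4-tableau for the formula:
1. ~([]~q -> [][]~q) & ~q, w0
2. ~([]~q -> [][]~q), w0
3. ~q, w0
4. []~q, w0
5. ~[][]~q, w0
6. ~[]~q, w1
7. ~q, w1
8. q, w2
9. ~q, w2
Accessibility: w0Rw0, w0Rw1, w0Rw2, w1Rw1, w1Rw2, w2Rw2
Branch closes: q and ~q both at w2.
Every branch closes (one shown): unsatisfiable in S4, hence also in S5 (every S5-frame is an S4-frame).

K, T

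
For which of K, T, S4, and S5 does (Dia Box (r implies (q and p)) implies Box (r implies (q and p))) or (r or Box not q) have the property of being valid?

S5

S5-tableau for the negation not ((Dia Box (r implies (q and p)) implies Box (r implies (q and p))) or (r or Box not q)):
1. not ((Dia Box (r implies (q and p)) implies Box (r implies (q and p))) or (r or Box not q)), u
2. not (Dia Box (r implies (q and p)) implies Box (r implies (q and p))), u
3. not (r or Box not q), u
4. Dia Box (r implies (q and p)), u
5. not Box (r implies (q and p)), u
6. not r, u
7. not Box not q, u
8. Box (r implies (q and p)), v
9. r implies (q and p), u
10. r implies (q and p), v
11. q and p, u
12. q, u
13. p, u
14. q and p, v
15. q, v
16. p, v
17. not (r implies (q and p)), w
18. r, w
19. not (q and p), w
20. r implies (q and p), w
21. not p, w
22. q and p, w
23. q, w
24. p, w
Accessibility: uRu, uRv, uRw, vRu, vRv, vRw, wRu, wRv, wRw
Branch closes: p and not p both at w.
Every branch closes (one shown): valid in S5.
S4-tableau for the negation not ((Dia Box (r implies (q and p)) implies Box (r implies (q and p))) or (r or Box not q)):
1. not ((Dia Box (r implies (q and p)) implies Box (r implies (q and p))) or (r or Box not q)), u
2. not (Dia Box (r implies (q and p)) implies Box (r implies (q and p))), u
3. not (r or Box not q), u
4. Dia Box (r implies (q and p)), u
5. not Box (r implies (q and p)), u
6. not r, u
7. not Box not q, u
8. Box (r implies (q and p)), v
9. r implies (q and p), v
10. q and p, v
11. q, v
12. p, v
13. not (r implies (q and p)), w
14. r, w
15. not (q and p), w
16. not p, w
17. q, x
Accessibility: uRu, uRv, uRw, uRx, vRv, wRw, xRx
Complete open branch: countermodel on an S4-frame, so not valid in S4, nor in K, T (the same frame is also a K-frame and a T-frame).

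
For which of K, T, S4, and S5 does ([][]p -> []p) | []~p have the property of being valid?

T, S4, S5

K-tableau for the negation ~(([][]p -> []p) | []~p):
1. ~(([][]p -> []p) | []~p), u
2. ~([][]p -> []p), u   [~|-rule on 1]
3. ~[]~p, u   [~|-rule on 1]
4. [][]p, u   [~->-rule on 2]
5. ~[]p, u   [~->-rule on 2]
6. p, v   [~[]-rule on 3: fresh world v, uRv]
7. []p, v   [[]-rule on 4 via uRv]
8. ~p, w   [~[]-rule on 5: fresh world w, uRw]
9. []p, w   [[]-rule on 4 via uRw]
Accessibility: uRv, uRw
Complete open branch: countermodel on a K-frame, so not valid in K.
T-tableau for the negation ~(([][]p -> []p) | []~p):
1. ~(([][]p -> []p) | []~p), u
2. ~([][]p -> []p), u   [~|-rule on 1]
3. ~[]~p, u   [~|-rule on 1]
4. [][]p, u   [~->-rule on 2]
5. ~[]p, u   [~->-rule on 2]
6. []p, u   [[]-rule on 4 via uRu]
7. p, u   [[]-rule on 6 via uRu]
8. p, v   [~[]-rule on 3: fresh world v, uRv]
9. []p, v   [[]-rule on 4 via uRv]
10. ~p, w   [~[]-rule on 5: fresh world w, uRw]
11. []p, w   [[]-rule on 4 via uRw]
12. p, w   [[]-rule on 6 via uRw]
Accessibility: uRu, uRv, uRw, vRv, wRw
Branch closes: p and ~p both at w.
Every branch closes (one shown): valid in T, hence also in S4, S5 (every theorem of T is a theorem of S4 and S5).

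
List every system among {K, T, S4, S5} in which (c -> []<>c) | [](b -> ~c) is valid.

S5

S5-tableau for the negation ~((c -> []<>c) | [](b -> ~c)):
1. ~((c -> []<>c) | [](b -> ~c)), u
2. ~(c -> []<>c), u
3. ~[](b -> ~c), u
4. c, u
5. ~[]<>c, u
6. ~(b -> ~c), v
7. b, v
8. c, v
9. ~<>c, w
10. ~c, u
Accessibility: uRu, uRv, uRw, vRu, vRv, vRw, wRu, wRv, wRw
Branch closes: c and ~c both at u.
Every branch closes (one shown): valid in S5.
S4-tableau for the negation ~((c -> []<>c) | [](b -> ~c)):
1. ~((c -> []<>c) | [](b -> ~c)), u
2. ~(c -> []<>c), u
3. ~[](b -> ~c), u
4. c, u
5. ~[]<>c, u
6. ~(b -> ~c), v
7. b, v
8. c, v
9. ~<>c, w
10. ~c, w
Accessibility: uRu, uRv, uRw, vRv, wRw
Complete open branch: countermodel on an S4-frame, so not valid in S4, nor in K, T (the same frame is also a K-frame and a T-frame).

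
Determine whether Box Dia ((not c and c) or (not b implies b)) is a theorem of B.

Tableau for the negation not Box Dia ((not c and c) or (not b implies b)):
1. not Box Dia ((not c and c) or (not b implies b)), u
2. not Dia ((not c and c) or (not b implies b)), v   [neg-Box-rule on 1: fresh world v, uRv]
3. not ((not c and c) or (not b implies b)), u   [neg-Dia-rule on 2 via vRu]
4. not (not c and c), u   [neg-or-rule on 3]
5. not (not b implies b), u   [neg-or-rule on 3]
6. not b, u   [neg-implies-rule on 5]
7. not ((not c and c) or (not b implies b)), v   [neg-Dia-rule on 2 via vRv]
8. not (not c and c), v   [neg-or-rule on 7]
9. not (not b implies b), v   [neg-or-rule on 7]
10. not b, v   [neg-implies-rule on 9]
11. not c, u   [neg-and-rule on 4 (branches; this branch)]
12. not c, v   [neg-and-rule on 8 (branches; this branch)]
Accessibility: uRu, uRv, vRu, vRv
The negation has an open branch (countermodel exists).

No, not valid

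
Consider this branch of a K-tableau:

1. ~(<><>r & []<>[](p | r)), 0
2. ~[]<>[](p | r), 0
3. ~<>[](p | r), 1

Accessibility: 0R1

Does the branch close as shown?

No world carries both an atom and its negation.

Not closed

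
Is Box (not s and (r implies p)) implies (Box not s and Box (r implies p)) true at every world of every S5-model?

Tableau for the negation not (Box (not s and (r implies p)) implies (Box not s and Box (r implies p))):
1. not (Box (not s and (r implies p)) implies (Box not s and Box (r implies p))), u
2. Box (not s and (r implies p)), u   [neg-implies-rule on 1]
3. not (Box not s and Box (r implies p)), u   [neg-implies-rule on 1]
4. not s and (r implies p), u   [Box-rule on 2 via uRu]
5. not s, u   [and-rule on 4]
6. r implies p, u   [and-rule on 4]
7. not Box (r implies p), u   [neg-and-rule on 3 (branches; this branch)]
8. p, u   [implies-rule on 6 (branches; this branch)]
9. not (r implies p), v   [neg-Box-rule on 7: fresh world v, uRv]
10. r, v   [neg-implies-rule on 9]
11. not p, v   [neg-implies-rule on 9]
12. not s and (r implies p), v   [Box-rule on 2 via uRv]
13. not s, v   [and-rule on 12]
14. r implies p, v   [and-rule on 12]
15. p, v   [implies-rule on 14 (branches; this branch)]
Accessibility: uRu, uRv, vRu, vRv
Branch closes: p and not p both at v.
Every branch of the negation's tableau closes; the branch above is one of them.

Yes, valid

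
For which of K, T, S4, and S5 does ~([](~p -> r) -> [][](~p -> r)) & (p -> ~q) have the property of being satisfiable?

T-tableau for the formula:
1. ~([](~p -> r) -> [][](~p -> r)) & (p -> ~q), 0
2. ~([](~p -> r) -> [][](~p -> r)), 0
3. p -> ~q, 0
4. [](~p -> r), 0
5. ~[][](~p -> r), 0
6. ~p -> r, 0
7. ~q, 0
8. r, 0
9. ~[](~p -> r), 1
10. ~p -> r, 1
11. r, 1
12. ~(~p -> r), 2
13. ~p, 2
14. ~r, 2
Accessibility: 0R0, 0R1, 1R1, 1R2, 2R2
Complete open branch: satisfiable in T, hence also in K (this T-model is also a K-model).
S4-tableau for the formula:
1. ~([](~p -> r) -> [][](~p -> r)) & (p -> ~q), 0
2. ~([](~p -> r) -> [][](~p -> r)), 0
3. p -> ~q, 0
4. [](~p -> r), 0
5. ~[][](~p -> r), 0
6. ~p -> r, 0
7. ~q, 0
8. r, 0
9. ~[](~p -> r), 1
10. ~p -> r, 1
11. r, 1
12. ~(~p -> r), 2
13. ~p, 2
14. ~r, 2
15. ~p -> r, 2
16. r, 2
Accessibility: 0R0, 0R1, 0R2, 1R1, 1R2, 2R2
Branch closes: r and ~r both at 2.
Every branch closes (one shown): unsatisfiable in S4, hence also in S5 (every S5-frame is an S4-frame).

K, T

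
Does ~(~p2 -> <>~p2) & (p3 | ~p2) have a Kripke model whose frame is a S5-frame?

Unsatisfiable

1. ~(~p2 -> <>~p2) & (p3 | ~p2), w0
2. ~(~p2 -> <>~p2), w0   [&-rule on 1]
3. p3 | ~p2, w0   [&-rule on 1]
4. ~p2, w0   [~->-rule on 2]
5. ~<>~p2, w0   [~->-rule on 2]
6. p2, w0   [~<>-rule on 5 via w0Rw0]
Accessibility: w0Rw0
Branch closes: p2 and ~p2 both at w0.
(One branch shown.) All branches close.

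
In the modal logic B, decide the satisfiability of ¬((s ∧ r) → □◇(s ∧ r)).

Unsatisfiable (every branch closes)

1. ¬((s ∧ r) → □◇(s ∧ r)), u
2. s ∧ r, u   [¬→-rule on 1]
3. ¬□◇(s ∧ r), u   [¬→-rule on 1]
4. s, u   [∧-rule on 2]
5. r, u   [∧-rule on 2]
6. ¬◇(s ∧ r), v   [¬□-rule on 3: fresh world v, uRv]
7. ¬(s ∧ r), u   [¬◇-rule on 6 via vRu]
8. ¬(s ∧ r), v   [¬◇-rule on 6 via vRv]
9. ¬r, u   [¬∧-rule on 7 (branches; this branch)]
Accessibility: uRu, uRv, vRu, vRv
Branch closes: r and ¬r both at u.
All branches of the tableau close; one closing branch shown above.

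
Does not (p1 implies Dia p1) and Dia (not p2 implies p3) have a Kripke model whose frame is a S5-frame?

1. not (p1 implies Dia p1) and Dia (not p2 implies p3), u
2. not (p1 implies Dia p1), u
3. Dia (not p2 implies p3), u
4. p1, u
5. not Dia p1, u
6. not p1, u
Accessibility: uRu
Branch closes: p1 and not p1 both at u.
(One branch shown.) All branches close.

Unsatisfiable (every branch closes)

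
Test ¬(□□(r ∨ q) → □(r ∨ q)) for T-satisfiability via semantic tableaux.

1. ¬(□□(r ∨ q) → □(r ∨ q)), w0
2. □□(r ∨ q), w0
3. ¬□(r ∨ q), w0
4. □(r ∨ q), w0
5. r ∨ q, w0
6. q, w0
7. ¬(r ∨ q), w1
8. ¬r, w1
9. ¬q, w1
10. □(r ∨ q), w1
11. r ∨ q, w1
12. q, w1
Accessibility: w0Rw0, w0Rw1, w1Rw1
Branch closes: q and ¬q both at w1.
(One branch shown.) All branches close.

No, unsatisfiable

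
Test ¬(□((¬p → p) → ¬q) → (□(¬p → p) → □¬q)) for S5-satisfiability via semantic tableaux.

Unsatisfiable

1. ¬(□((¬p → p) → ¬q) → (□(¬p → p) → □¬q)), u
2. □((¬p → p) → ¬q), u
3. ¬(□(¬p → p) → □¬q), u
4. □(¬p → p), u
5. ¬□¬q, u
6. (¬p → p) → ¬q, u
7. ¬p → p, u
8. ¬q, u
9. p, u
10. q, v
11. (¬p → p) → ¬q, v
12. ¬p → p, v
13. ¬(¬p → p), v
14. ¬p, v
15. p, v
Accessibility: uRu, uRv, vRu, vRv
Branch closes: p and ¬p both at v.
All branches of the tableau close; one closing branch shown above.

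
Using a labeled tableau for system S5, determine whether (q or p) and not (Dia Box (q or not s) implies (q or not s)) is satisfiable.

1. (q or p) and not (Dia Box (q or not s) implies (q or not s)), w0
2. q or p, w0   [and-rule on 1]
3. not (Dia Box (q or not s) implies (q or not s)), w0   [and-rule on 1]
4. Dia Box (q or not s), w0   [neg-implies-rule on 3]
5. not (q or not s), w0   [neg-implies-rule on 3]
6. not q, w0   [neg-or-rule on 5]
7. s, w0   [neg-or-rule on 5]
8. p, w0   [or-rule on 2 (branches; this branch)]
9. Box (q or not s), w1   [Dia-rule on 4: fresh world w1, w0Rw1]
10. q or not s, w0   [Box-rule on 9 via w1Rw0]
11. q or not s, w1   [Box-rule on 9 via w1Rw1]
12. not s, w0   [or-rule on 10 (branches; this branch)]
Accessibility: w0Rw0, w0Rw1, w1Rw0, w1Rw1
Branch closes: s and not s both at w0.
Every branch closes; the branch above is one of them.

Unsatisfiable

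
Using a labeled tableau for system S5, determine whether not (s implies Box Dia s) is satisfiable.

1. not (s implies Box Dia s), 0
2. s, 0
3. not Box Dia s, 0
4. not Dia s, 1
5. not s, 0
Accessibility: 0R0, 0R1, 1R0, 1R1
Branch closes: s and not s both at 0.
All branches of the tableau close; one closing branch shown above.

Unsatisfiable (every branch closes)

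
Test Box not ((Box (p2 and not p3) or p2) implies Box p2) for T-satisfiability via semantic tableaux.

1. Box not ((Box (p2 and not p3) or p2) implies Box p2), 0
2. not ((Box (p2 and not p3) or p2) implies Box p2), 0   [Box-rule on 1 via 0R0]
3. Box (p2 and not p3) or p2, 0   [neg-implies-rule on 2]
4. not Box p2, 0   [neg-implies-rule on 2]
5. Box (p2 and not p3), 0   [or-rule on 3 (branches; this branch)]
6. p2 and not p3, 0   [Box-rule on 5 via 0R0]
7. p2, 0   [and-rule on 6]
8. not p3, 0   [and-rule on 6]
9. not p2, 1   [neg-Box-rule on 4: fresh world 1, 0R1]
10. not ((Box (p2 and not p3) or p2) implies Box p2), 1   [Box-rule on 1 via 0R1]
11. Box (p2 and not p3) or p2, 1   [neg-implies-rule on 10]
12. not Box p2, 1   [neg-implies-rule on 10]
13. p2 and not p3, 1   [Box-rule on 5 via 0R1]
14. p2, 1   [and-rule on 13]
15. not p3, 1   [and-rule on 13]
Accessibility: 0R0, 0R1, 1R1
Branch closes: p2 and not p2 both at 1.
All branches of the tableau close; one closing branch shown above.

Unsatisfiable (every branch closes)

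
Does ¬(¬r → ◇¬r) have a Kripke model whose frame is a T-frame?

Unsatisfiable

1. ¬(¬r → ◇¬r), u
2. ¬r, u   [¬→-rule on 1]
3. ¬◇¬r, u   [¬→-rule on 1]
4. r, u   [¬◇-rule on 3 via uRu]
Accessibility: uRu
Branch closes: r and ¬r both at u.
All branches of the tableau close; one closing branch shown above.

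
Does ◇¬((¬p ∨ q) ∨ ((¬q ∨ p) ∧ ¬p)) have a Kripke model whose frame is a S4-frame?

Satisfiable

1. ◇¬((¬p ∨ q) ∨ ((¬q ∨ p) ∧ ¬p)), w0
2. ¬((¬p ∨ q) ∨ ((¬q ∨ p) ∧ ¬p)), w1
3. ¬(¬p ∨ q), w1
4. ¬((¬q ∨ p) ∧ ¬p), w1
5. p, w1
6. ¬q, w1
Accessibility: w0Rw0, w0Rw1, w1Rw1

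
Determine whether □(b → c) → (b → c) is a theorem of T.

Tableau for the negation ¬(□(b → c) → (b → c)):
1. ¬(□(b → c) → (b → c)), 0
2. □(b → c), 0
3. ¬(b → c), 0
4. b, 0
5. ¬c, 0
6. b → c, 0
7. c, 0
Accessibility: 0R0
Branch closes: c and ¬c both at 0.
Every branch of the negation's tableau closes; the branch above is one of them.

Valid in T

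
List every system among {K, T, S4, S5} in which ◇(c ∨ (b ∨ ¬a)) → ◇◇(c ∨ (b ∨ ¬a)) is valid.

T-tableau for the negation ¬(◇(c ∨ (b ∨ ¬a)) → ◇◇(c ∨ (b ∨ ¬a))):
1. ¬(◇(c ∨ (b ∨ ¬a)) → ◇◇(c ∨ (b ∨ ¬a))), u
2. ◇(c ∨ (b ∨ ¬a)), u
3. ¬◇◇(c ∨ (b ∨ ¬a)), u
4. ¬◇(c ∨ (b ∨ ¬a)), u
5. ¬(c ∨ (b ∨ ¬a)), u
6. ¬c, u
7. ¬(b ∨ ¬a), u
8. ¬b, u
9. a, u
10. c ∨ (b ∨ ¬a), v
11. ¬◇(c ∨ (b ∨ ¬a)), v
12. ¬(c ∨ (b ∨ ¬a)), v
13. ¬c, v
14. ¬(b ∨ ¬a), v
15. ¬b, v
16. a, v
17. b ∨ ¬a, v
18. ¬a, v
Accessibility: uRu, uRv, vRv
Branch closes: a and ¬a both at v.
Every branch closes (one shown): valid in T, hence also in S4, S5 (every theorem of T is a theorem of S4 and S5).
K-tableau for the negation ¬(◇(c ∨ (b ∨ ¬a)) → ◇◇(c ∨ (b ∨ ¬a))):
1. ¬(◇(c ∨ (b ∨ ¬a)) → ◇◇(c ∨ (b ∨ ¬a))), u
2. ◇(c ∨ (b ∨ ¬a)), u
3. ¬◇◇(c ∨ (b ∨ ¬a)), u
4. c ∨ (b ∨ ¬a), v
5. ¬◇(c ∨ (b ∨ ¬a)), v
6. b ∨ ¬a, v
7. ¬a, v
Accessibility: uRv
Complete open branch: countermodel on a K-frame, so not valid in K.

T, S4, S5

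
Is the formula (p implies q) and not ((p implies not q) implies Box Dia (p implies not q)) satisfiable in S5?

1. (p implies q) and not ((p implies not q) implies Box Dia (p implies not q)), 0
2. p implies q, 0   [and-rule on 1]
3. not ((p implies not q) implies Box Dia (p implies not q)), 0   [and-rule on 1]
4. p implies not q, 0   [neg-implies-rule on 3]
5. not Box Dia (p implies not q), 0   [neg-implies-rule on 3]
6. q, 0   [implies-rule on 2 (branches; this branch)]
7. not p, 0   [implies-rule on 4 (branches; this branch)]
8. not Dia (p implies not q), 1   [neg-Box-rule on 5: fresh world 1, 0R1]
9. not (p implies not q), 0   [neg-Dia-rule on 8 via 1R0]
10. p, 0   [neg-implies-rule on 9]
Accessibility: 0R0, 0R1, 1R0, 1R1
Branch closes: p and not p both at 0.
All branches of the tableau close; one closing branch shown above.

No, unsatisfiable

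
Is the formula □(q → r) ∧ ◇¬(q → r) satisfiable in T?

1. □(q → r) ∧ ◇¬(q → r), u
2. □(q → r), u   [∧-rule on 1]
3. ◇¬(q → r), u   [∧-rule on 1]
4. q → r, u   [□-rule on 2 via uRu]
5. r, u   [→-rule on 4 (branches; this branch)]
6. ¬(q → r), v   [◇-rule on 3: fresh world v, uRv]
7. q, v   [¬→-rule on 6]
8. ¬r, v   [¬→-rule on 6]
9. q → r, v   [□-rule on 2 via uRv]
10. r, v   [→-rule on 9 (branches; this branch)]
Accessibility: uRu, uRv, vRv
Branch closes: r and ¬r both at v.
(One branch shown.) All branches close.

Unsatisfiable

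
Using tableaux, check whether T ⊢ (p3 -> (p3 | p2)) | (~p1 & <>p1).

Yes, valid

Tableau for the negation ~((p3 -> (p3 | p2)) | (~p1 & <>p1)):
1. ~((p3 -> (p3 | p2)) | (~p1 & <>p1)), w0
2. ~(p3 -> (p3 | p2)), w0
3. ~(~p1 & <>p1), w0
4. p3, w0
5. ~(p3 | p2), w0
6. ~p3, w0
7. ~p2, w0
Accessibility: w0Rw0
Branch closes: p3 and ~p3 both at w0.
All branches of the negation close; one closing branch shown above.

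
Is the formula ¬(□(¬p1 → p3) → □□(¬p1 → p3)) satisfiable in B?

1. ¬(□(¬p1 → p3) → □□(¬p1 → p3)), u
2. □(¬p1 → p3), u
3. ¬□□(¬p1 → p3), u
4. ¬p1 → p3, u
5. p3, u
6. ¬□(¬p1 → p3), v
7. ¬p1 → p3, v
8. p3, v
9. ¬(¬p1 → p3), w
10. ¬p1, w
11. ¬p3, w
Accessibility: uRu, uRv, vRu, vRv, vRw, wRv, wRw

Satisfiable (open branch found)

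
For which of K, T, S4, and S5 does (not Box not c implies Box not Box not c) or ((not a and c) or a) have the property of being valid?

S5-tableau for the negation not ((not Box not c implies Box not Box not c) or ((not a and c) or a)):
1. not ((not Box not c implies Box not Box not c) or ((not a and c) or a)), u
2. not (not Box not c implies Box not Box not c), u   [neg-or-rule on 1]
3. not ((not a and c) or a), u   [neg-or-rule on 1]
4. not Box not c, u   [neg-implies-rule on 2]
5. not Box not Box not c, u   [neg-implies-rule on 2]
6. not (not a and c), u   [neg-or-rule on 3]
7. not a, u   [neg-or-rule on 3]
8. not c, u   [neg-and-rule on 6 (branches; this branch)]
9. c, v   [neg-Box-rule on 4: fresh world v, uRv]
10. Box not c, w   [neg-Box-rule on 5: fresh world w, uRw]
11. not c, v   [Box-rule on 10 via wRv]
Accessibility: uRu, uRv, uRw, vRu, vRv, vRw, wRu, wRv, wRw
Branch closes: c and not c both at v.
Every branch closes (one shown): valid in S5.
S4-tableau for the negation not ((not Box not c implies Box not Box not c) or ((not a and c) or a)):
1. not ((not Box not c implies Box not Box not c) or ((not a and c) or a)), u
2. not (not Box not c implies Box not Box not c), u   [neg-or-rule on 1]
3. not ((not a and c) or a), u   [neg-or-rule on 1]
4. not Box not c, u   [neg-implies-rule on 2]
5. not Box not Box not c, u   [neg-implies-rule on 2]
6. not (not a and c), u   [neg-or-rule on 3]
7. not a, u   [neg-or-rule on 3]
8. not c, u   [neg-and-rule on 6 (branches; this branch)]
9. c, v   [neg-Box-rule on 4: fresh world v, uRv]
10. Box not c, w   [neg-Box-rule on 5: fresh world w, uRw]
11. not c, w   [Box-rule on 10 via wRw]
Accessibility: uRu, uRv, uRw, vRv, wRw
Complete open branch: countermodel on an S4-frame, so not valid in S4, nor in K, T (the same frame is also a K-frame and a T-frame).

S5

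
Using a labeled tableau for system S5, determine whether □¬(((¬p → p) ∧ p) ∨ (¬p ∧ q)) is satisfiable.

Yes, satisfiable

1. □¬(((¬p → p) ∧ p) ∨ (¬p ∧ q)), w0
2. ¬(((¬p → p) ∧ p) ∨ (¬p ∧ q)), w0
3. ¬((¬p → p) ∧ p), w0
4. ¬(¬p ∧ q), w0
5. ¬p, w0
6. ¬q, w0
Accessibility: w0Rw0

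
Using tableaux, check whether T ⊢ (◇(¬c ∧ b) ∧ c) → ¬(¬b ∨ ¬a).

Tableau for the negation ¬((◇(¬c ∧ b) ∧ c) → ¬(¬b ∨ ¬a)):
1. ¬((◇(¬c ∧ b) ∧ c) → ¬(¬b ∨ ¬a)), u
2. ◇(¬c ∧ b) ∧ c, u
3. ¬b ∨ ¬a, u
4. ◇(¬c ∧ b), u
5. c, u
6. ¬a, u
7. ¬c ∧ b, v
8. ¬c, v
9. b, v
Accessibility: uRu, uRv, vRv
The negation has an open branch (countermodel exists).

Not valid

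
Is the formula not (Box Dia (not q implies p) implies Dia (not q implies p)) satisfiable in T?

1. not (Box Dia (not q implies p) implies Dia (not q implies p)), w0
2. Box Dia (not q implies p), w0   [neg-implies-rule on 1]
3. not Dia (not q implies p), w0   [neg-implies-rule on 1]
4. Dia (not q implies p), w0   [Box-rule on 2 via w0Rw0]
5. not (not q implies p), w0   [neg-Dia-rule on 3 via w0Rw0]
6. not q, w0   [neg-implies-rule on 5]
7. not p, w0   [neg-implies-rule on 5]
8. not q implies p, w1   [Dia-rule on 4: fresh world w1, w0Rw1]
9. Dia (not q implies p), w1   [Box-rule on 2 via w0Rw1]
10. not (not q implies p), w1   [neg-Dia-rule on 3 via w0Rw1]
11. not q, w1   [neg-implies-rule on 10]
12. not p, w1   [neg-implies-rule on 10]
13. p, w1   [implies-rule on 8 (branches; this branch)]
Accessibility: w0Rw0, w0Rw1, w1Rw1
Branch closes: p and not p both at w1.
All branches of the tableau close; one closing branch shown above.

Unsatisfiable (every branch closes)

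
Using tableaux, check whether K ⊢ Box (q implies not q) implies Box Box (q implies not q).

Invalid (countermodel exists)

Tableau for the negation not (Box (q implies not q) implies Box Box (q implies not q)):
1. not (Box (q implies not q) implies Box Box (q implies not q)), 0
2. Box (q implies not q), 0
3. not Box Box (q implies not q), 0
4. not Box (q implies not q), 1
5. q implies not q, 1
6. not q, 1
7. not (q implies not q), 2
8. q, 2
Accessibility: 0R1, 1R2
The negation has an open branch (countermodel exists).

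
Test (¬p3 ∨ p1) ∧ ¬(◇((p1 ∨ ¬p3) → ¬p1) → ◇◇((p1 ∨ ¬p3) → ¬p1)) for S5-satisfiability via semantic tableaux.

No, unsatisfiable

1. (¬p3 ∨ p1) ∧ ¬(◇((p1 ∨ ¬p3) → ¬p1) → ◇◇((p1 ∨ ¬p3) → ¬p1)), 0
2. ¬p3 ∨ p1, 0   [∧-rule on 1]
3. ¬(◇((p1 ∨ ¬p3) → ¬p1) → ◇◇((p1 ∨ ¬p3) → ¬p1)), 0   [∧-rule on 1]
4. ◇((p1 ∨ ¬p3) → ¬p1), 0   [¬→-rule on 3]
5. ¬◇◇((p1 ∨ ¬p3) → ¬p1), 0   [¬→-rule on 3]
6. ¬◇((p1 ∨ ¬p3) → ¬p1), 0   [¬◇-rule on 5 via 0R0]
7. ¬((p1 ∨ ¬p3) → ¬p1), 0   [¬◇-rule on 6 via 0R0]
8. p1 ∨ ¬p3, 0   [¬→-rule on 7]
9. p1, 0   [¬→-rule on 7]
10. ¬p3, 0   [∨-rule on 8 (branches; this branch)]
11. (p1 ∨ ¬p3) → ¬p1, 1   [◇-rule on 4: fresh world 1, 0R1]
12. ¬◇((p1 ∨ ¬p3) → ¬p1), 1   [¬◇-rule on 5 via 0R1]
13. ¬((p1 ∨ ¬p3) → ¬p1), 1   [¬◇-rule on 6 via 0R1]
14. p1 ∨ ¬p3, 1   [¬→-rule on 13]
15. p1, 1   [¬→-rule on 13]
16. ¬(p1 ∨ ¬p3), 1   [→-rule on 11 (branches; this branch)]
17. ¬p1, 1   [¬∨-rule on 16]
18. p3, 1   [¬∨-rule on 16]
Accessibility: 0R0, 0R1, 1R0, 1R1
Branch closes: p1 and ¬p1 both at 1.
(One branch shown.) All branches close.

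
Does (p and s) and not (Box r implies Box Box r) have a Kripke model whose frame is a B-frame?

1. (p and s) and not (Box r implies Box Box r), u
2. p and s, u
3. not (Box r implies Box Box r), u
4. p, u
5. s, u
6. Box r, u
7. not Box Box r, u
8. r, u
9. not Box r, v
10. r, v
11. not r, w
Accessibility: uRu, uRv, vRu, vRv, vRw, wRv, wRw

Yes, satisfiable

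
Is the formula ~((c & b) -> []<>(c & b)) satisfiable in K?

1. ~((c & b) -> []<>(c & b)), w0
2. c & b, w0
3. ~[]<>(c & b), w0
4. c, w0
5. b, w0
6. ~<>(c & b), w1
Accessibility: w0Rw1

Satisfiable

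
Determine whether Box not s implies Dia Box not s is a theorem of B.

Yes, valid

Tableau for the negation not (Box not s implies Dia Box not s):
1. not (Box not s implies Dia Box not s), w0
2. Box not s, w0
3. not Dia Box not s, w0
4. not s, w0
5. not Box not s, w0
6. s, w1
7. not s, w1
Accessibility: w0Rw0, w0Rw1, w1Rw0, w1Rw1
Branch closes: s and not s both at w1.
Every branch of the negation's tableau closes; the branch above is one of them.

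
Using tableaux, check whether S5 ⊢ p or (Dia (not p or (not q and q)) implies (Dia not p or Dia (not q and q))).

Tableau for the negation not (p or (Dia (not p or (not q and q)) implies (Dia not p or Dia (not q and q)))):
1. not (p or (Dia (not p or (not q and q)) implies (Dia not p or Dia (not q and q)))), 0
2. not p, 0
3. not (Dia (not p or (not q and q)) implies (Dia not p or Dia (not q and q))), 0
4. Dia (not p or (not q and q)), 0
5. not (Dia not p or Dia (not q and q)), 0
6. not Dia not p, 0
7. not Dia (not q and q), 0
8. p, 0
Accessibility: 0R0
Branch closes: p and not p both at 0.
All branches of the negation close; one closing branch shown above.

Yes, valid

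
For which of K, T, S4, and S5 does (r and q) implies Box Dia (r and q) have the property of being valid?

S4-tableau for the negation not ((r and q) implies Box Dia (r and q)):
1. not ((r and q) implies Box Dia (r and q)), u
2. r and q, u
3. not Box Dia (r and q), u
4. r, u
5. q, u
6. not Dia (r and q), v
7. not (r and q), v
8. not q, v
Accessibility: uRu, uRv, vRv
Complete open branch: countermodel on an S4-frame, so not valid in S4, nor in K, T (the same frame is also a K-frame and a T-frame).
S5-tableau for the negation not ((r and q) implies Box Dia (r and q)):
1. not ((r and q) implies Box Dia (r and q)), u
2. r and q, u
3. not Box Dia (r and q), u
4. r, u
5. q, u
6. not Dia (r and q), v
7. not (r and q), u
8. not (r and q), v
9. not q, u
Accessibility: uRu, uRv, vRu, vRv
Branch closes: q and not q both at u.
Every branch closes (one shown): valid in S5.

S5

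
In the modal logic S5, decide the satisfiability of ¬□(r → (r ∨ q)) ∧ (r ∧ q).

1. ¬□(r → (r ∨ q)) ∧ (r ∧ q), 0
2. ¬□(r → (r ∨ q)), 0
3. r ∧ q, 0
4. r, 0
5. q, 0
6. ¬(r → (r ∨ q)), 1
7. r, 1
8. ¬(r ∨ q), 1
9. ¬r, 1
10. ¬q, 1
Accessibility: 0R0, 0R1, 1R0, 1R1
Branch closes: r and ¬r both at 1.
(One branch shown.) All branches close.

Unsatisfiable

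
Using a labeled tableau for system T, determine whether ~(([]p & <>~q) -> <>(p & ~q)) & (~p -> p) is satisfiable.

1. ~(([]p & <>~q) -> <>(p & ~q)) & (~p -> p), w0
2. ~(([]p & <>~q) -> <>(p & ~q)), w0   [&-rule on 1]
3. ~p -> p, w0   [&-rule on 1]
4. []p & <>~q, w0   [~->-rule on 2]
5. ~<>(p & ~q), w0   [~->-rule on 2]
6. []p, w0   [&-rule on 4]
7. <>~q, w0   [&-rule on 4]
8. ~(p & ~q), w0   [~<>-rule on 5 via w0Rw0]
9. p, w0   [[]-rule on 6 via w0Rw0]
10. q, w0   [~&-rule on 8 (branches; this branch)]
11. ~q, w1   [<>-rule on 7: fresh world w1, w0Rw1]
12. ~(p & ~q), w1   [~<>-rule on 5 via w0Rw1]
13. p, w1   [[]-rule on 6 via w0Rw1]
14. q, w1   [~&-rule on 12 (branches; this branch)]
Accessibility: w0Rw0, w0Rw1, w1Rw1
Branch closes: q and ~q both at w1.
(One branch shown.) All branches close.

Unsatisfiable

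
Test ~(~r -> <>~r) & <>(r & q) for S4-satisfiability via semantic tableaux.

1. ~(~r -> <>~r) & <>(r & q), u
2. ~(~r -> <>~r), u
3. <>(r & q), u
4. ~r, u
5. ~<>~r, u
6. r, u
Accessibility: uRu
Branch closes: r and ~r both at u.
All branches of the tableau close; one closing branch shown above.

No, unsatisfiable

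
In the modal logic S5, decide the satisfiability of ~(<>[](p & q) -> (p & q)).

1. ~(<>[](p & q) -> (p & q)), w0
2. <>[](p & q), w0
3. ~(p & q), w0
4. ~q, w0
5. [](p & q), w1
6. p & q, w0
7. p, w0
8. q, w0
Accessibility: w0Rw0, w0Rw1, w1Rw0, w1Rw1
Branch closes: q and ~q both at w0.
Every branch closes; the branch above is one of them.

Unsatisfiable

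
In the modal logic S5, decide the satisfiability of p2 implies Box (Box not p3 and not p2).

Satisfiable

1. p2 implies Box (Box not p3 and not p2), 0
2. Box (Box not p3 and not p2), 0
3. Box not p3 and not p2, 0
4. Box not p3, 0
5. not p2, 0
6. not p3, 0
Accessibility: 0R0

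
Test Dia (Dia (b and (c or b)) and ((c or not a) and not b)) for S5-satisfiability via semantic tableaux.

Satisfiable

1. Dia (Dia (b and (c or b)) and ((c or not a) and not b)), u
2. Dia (b and (c or b)) and ((c or not a) and not b), v   [Dia-rule on 1: fresh world v, uRv]
3. Dia (b and (c or b)), v   [and-rule on 2]
4. (c or not a) and not b, v   [and-rule on 2]
5. c or not a, v   [and-rule on 4]
6. not b, v   [and-rule on 4]
7. not a, v   [or-rule on 5 (branches; this branch)]
8. b and (c or b), w   [Dia-rule on 3: fresh world w, vRw]
9. b, w   [and-rule on 8]
10. c or b, w   [and-rule on 8]
Accessibility: uRu, uRv, uRw, vRu, vRv, vRw, wRu, wRv, wRw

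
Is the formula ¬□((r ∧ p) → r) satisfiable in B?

No, unsatisfiable

1. ¬□((r ∧ p) → r), w0
2. ¬((r ∧ p) → r), w1   [¬□-rule on 1: fresh world w1, w0Rw1]
3. r ∧ p, w1   [¬→-rule on 2]
4. ¬r, w1   [¬→-rule on 2]
5. r, w1   [∧-rule on 3]
6. p, w1   [∧-rule on 3]
Accessibility: w0Rw0, w0Rw1, w1Rw0, w1Rw1
Branch closes: r and ¬r both at w1.
(One branch shown.) All branches close.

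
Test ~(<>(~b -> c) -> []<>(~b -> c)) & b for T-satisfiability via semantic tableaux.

Satisfiable (open branch found)

1. ~(<>(~b -> c) -> []<>(~b -> c)) & b, w0
2. ~(<>(~b -> c) -> []<>(~b -> c)), w0
3. b, w0
4. <>(~b -> c), w0
5. ~[]<>(~b -> c), w0
6. ~b -> c, w1
7. c, w1
8. ~<>(~b -> c), w2
9. ~(~b -> c), w2
10. ~b, w2
11. ~c, w2
Accessibility: w0Rw0, w0Rw1, w0Rw2, w1Rw1, w2Rw2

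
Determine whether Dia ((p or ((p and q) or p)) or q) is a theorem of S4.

Tableau for the negation not Dia ((p or ((p and q) or p)) or q):
1. not Dia ((p or ((p and q) or p)) or q), w0
2. not ((p or ((p and q) or p)) or q), w0
3. not (p or ((p and q) or p)), w0
4. not q, w0
5. not p, w0
6. not ((p and q) or p), w0
7. not (p and q), w0
Accessibility: w0Rw0
The negation has an open branch (countermodel exists).

Invalid (countermodel exists)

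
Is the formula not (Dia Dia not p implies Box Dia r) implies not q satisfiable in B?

1. not (Dia Dia not p implies Box Dia r) implies not q, u
2. not q, u
Accessibility: uRu

Satisfiable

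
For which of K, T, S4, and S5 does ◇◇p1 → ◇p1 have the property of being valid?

S4, S5

S4-tableau for the negation ¬(◇◇p1 → ◇p1):
1. ¬(◇◇p1 → ◇p1), w0
2. ◇◇p1, w0
3. ¬◇p1, w0
4. ¬p1, w0
5. ◇p1, w1
6. ¬p1, w1
7. p1, w2
8. ¬p1, w2
Accessibility: w0Rw0, w0Rw1, w0Rw2, w1Rw1, w1Rw2, w2Rw2
Branch closes: p1 and ¬p1 both at w2.
Every branch closes (one shown): valid in S4, hence also in S5 (every theorem of S4 is a theorem of S5).
T-tableau for the negation ¬(◇◇p1 → ◇p1):
1. ¬(◇◇p1 → ◇p1), w0
2. ◇◇p1, w0
3. ¬◇p1, w0
4. ¬p1, w0
5. ◇p1, w1
6. ¬p1, w1
7. p1, w2
Accessibility: w0Rw0, w0Rw1, w1Rw1, w1Rw2, w2Rw2
Complete open branch: countermodel on a T-frame, so not valid in T, nor in K (the same frame is also a K-frame).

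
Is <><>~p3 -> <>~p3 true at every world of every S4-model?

Tableau for the negation ~(<><>~p3 -> <>~p3):
1. ~(<><>~p3 -> <>~p3), u
2. <><>~p3, u
3. ~<>~p3, u
4. p3, u
5. <>~p3, v
6. p3, v
7. ~p3, w
8. p3, w
Accessibility: uRu, uRv, uRw, vRv, vRw, wRw
Branch closes: p3 and ~p3 both at w.
Every branch of the negation's tableau closes; the branch above is one of them.

Valid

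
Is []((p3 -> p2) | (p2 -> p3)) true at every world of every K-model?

Valid in K

Tableau for the negation ~[]((p3 -> p2) | (p2 -> p3)):
1. ~[]((p3 -> p2) | (p2 -> p3)), w0
2. ~((p3 -> p2) | (p2 -> p3)), w1   [~[]-rule on 1: fresh world w1, w0Rw1]
3. ~(p3 -> p2), w1   [~|-rule on 2]
4. ~(p2 -> p3), w1   [~|-rule on 2]
5. p3, w1   [~->-rule on 3]
6. ~p2, w1   [~->-rule on 3]
7. p2, w1   [~->-rule on 4]
8. ~p3, w1   [~->-rule on 4]
Accessibility: w0Rw1
Branch closes: p2 and ~p2 both at w1.
All branches of the negation close; one closing branch shown above.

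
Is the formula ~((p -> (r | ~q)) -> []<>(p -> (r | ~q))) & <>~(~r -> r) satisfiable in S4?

Satisfiable (open branch found)

1. ~((p -> (r | ~q)) -> []<>(p -> (r | ~q))) & <>~(~r -> r), u
2. ~((p -> (r | ~q)) -> []<>(p -> (r | ~q))), u
3. <>~(~r -> r), u
4. p -> (r | ~q), u
5. ~[]<>(p -> (r | ~q)), u
6. r | ~q, u
7. ~q, u
8. ~(~r -> r), v
9. ~r, v
10. ~<>(p -> (r | ~q)), w
11. ~(p -> (r | ~q)), w
12. p, w
13. ~(r | ~q), w
14. ~r, w
15. q, w
Accessibility: uRu, uRv, uRw, vRv, wRw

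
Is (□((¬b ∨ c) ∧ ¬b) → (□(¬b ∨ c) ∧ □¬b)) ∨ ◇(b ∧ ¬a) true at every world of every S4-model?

Valid in S4

Tableau for the negation ¬((□((¬b ∨ c) ∧ ¬b) → (□(¬b ∨ c) ∧ □¬b)) ∨ ◇(b ∧ ¬a)):
1. ¬((□((¬b ∨ c) ∧ ¬b) → (□(¬b ∨ c) ∧ □¬b)) ∨ ◇(b ∧ ¬a)), 0
2. ¬(□((¬b ∨ c) ∧ ¬b) → (□(¬b ∨ c) ∧ □¬b)), 0   [¬∨-rule on 1]
3. ¬◇(b ∧ ¬a), 0   [¬∨-rule on 1]
4. □((¬b ∨ c) ∧ ¬b), 0   [¬→-rule on 2]
5. ¬(□(¬b ∨ c) ∧ □¬b), 0   [¬→-rule on 2]
6. ¬(b ∧ ¬a), 0   [¬◇-rule on 3 via 0R0]
7. (¬b ∨ c) ∧ ¬b, 0   [□-rule on 4 via 0R0]
8. ¬b ∨ c, 0   [∧-rule on 7]
9. ¬b, 0   [∧-rule on 7]
10. ¬□(¬b ∨ c), 0   [¬∧-rule on 5 (branches; this branch)]
11. a, 0   [¬∧-rule on 6 (branches; this branch)]
12. c, 0   [∨-rule on 8 (branches; this branch)]
13. ¬(¬b ∨ c), 1   [¬□-rule on 10: fresh world 1, 0R1]
14. b, 1   [¬∨-rule on 13]
15. ¬c, 1   [¬∨-rule on 13]
16. ¬(b ∧ ¬a), 1   [¬◇-rule on 3 via 0R1]
17. (¬b ∨ c) ∧ ¬b, 1   [□-rule on 4 via 0R1]
18. ¬b ∨ c, 1   [∧-rule on 17]
19. ¬b, 1   [∧-rule on 17]
Accessibility: 0R0, 0R1, 1R1
Branch closes: b and ¬b both at 1.
All branches of the negation close; one closing branch shown above.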